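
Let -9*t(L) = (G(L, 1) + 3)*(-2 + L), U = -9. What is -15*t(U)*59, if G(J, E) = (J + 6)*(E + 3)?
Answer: 9735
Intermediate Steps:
G(J, E) = (3 + E)*(6 + J) (G(J, E) = (6 + J)*(3 + E) = (3 + E)*(6 + J))
t(L) = -(-2 + L)*(27 + 4*L)/9 (t(L) = -((18 + 3*L + 6*1 + 1*L) + 3)*(-2 + L)/9 = -((18 + 3*L + 6 + L) + 3)*(-2 + L)/9 = -((24 + 4*L) + 3)*(-2 + L)/9 = -(27 + 4*L)*(-2 + L)/9 = -(-2 + L)*(27 + 4*L)/9)
-15*t(U)*59 = -15*(6 - 19/9*(-9) - 4/9*(-9)²)*59 = -15*(6 + 19 - 4/9*81)*59 = -15*(6 + 19 - 36)*59 = -15*(-11)*59 = 165*59 = 9735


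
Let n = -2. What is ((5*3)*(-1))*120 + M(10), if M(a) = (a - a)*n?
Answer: -1800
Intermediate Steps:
M(a) = 0 (M(a) = (a - a)*(-2) = 0*(-2) = 0)
((5*3)*(-1))*120 + M(10) = ((5*3)*(-1))*120 + 0 = (15*(-1))*120 + 0 = -15*120 + 0 = -1800 + 0 = -1800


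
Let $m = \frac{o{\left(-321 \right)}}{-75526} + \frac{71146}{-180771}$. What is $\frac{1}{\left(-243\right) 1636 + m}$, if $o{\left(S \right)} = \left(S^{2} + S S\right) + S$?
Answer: $- \frac{13652910546}{5427729850735735} \approx -2.5154 \cdot 10^{-6}$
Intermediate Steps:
$o{\left(S \right)} = S + 2 S^{2}$ ($o{\left(S \right)} = \left(S^{2} + S^{2}\right) + S = 2 S^{2} + S = S + 2 S^{2}$)
$m = - \frac{42568994527}{13652910546}$ ($m = \frac{\left(-321\right) \left(1 + 2 \left(-321\right)\right)}{-75526} + \frac{71146}{-180771} = - 321 \left(1 - 642\right) \left(- \frac{1}{75526}\right) + 71146 \left(- \frac{1}{180771}\right) = \left(-321\right) \left(-641\right) \left(- \frac{1}{75526}\right) - \frac{71146}{180771} = 205761 \left(- \frac{1}{75526}\right) - \frac{71146}{180771} = - \frac{205761}{75526} - \frac{71146}{180771} = - \frac{42568994527}{13652910546} \approx -3.1179$)
$\frac{1}{\left(-243\right) 1636 + m} = \frac{1}{\left(-243\right) 1636 - \frac{42568994527}{13652910546}} = \frac{1}{-397548 - \frac{42568994527}{13652910546}} = \frac{1}{- \frac{5427729850735735}{13652910546}} = - \frac{13652910546}{5427729850735735}$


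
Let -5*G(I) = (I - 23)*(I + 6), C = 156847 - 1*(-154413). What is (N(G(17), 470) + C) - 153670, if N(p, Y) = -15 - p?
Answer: 787737/5 ≈ 1.5755e+5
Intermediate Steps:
C = 311260 (C = 156847 + 154413 = 311260)
G(I) = -(-23 + I)*(6 + I)/5 (G(I) = -(I - 23)*(I + 6)/5 = -(-23 + I)*(6 + I)/5)
(N(G(17), 470) + C) - 153670 = ((-15 - (138/5 - 1/5*17**2 + (17/5)*17)) + 311260) - 153670 = ((-15 - (138/5 - 1/5*289 + 289/5)) + 311260) - 153670 = ((-15 - (138/5 - 289/5 + 289/5)) + 311260) - 153670 = ((-15 - 1*138/5) + 311260) - 153670 = ((-15 - 138/5) + 311260) - 153670 = (-213/5 + 311260) - 153670 = 1556087/5 - 153670 = 787737/5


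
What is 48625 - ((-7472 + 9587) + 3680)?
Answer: 42830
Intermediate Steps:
48625 - ((-7472 + 9587) + 3680) = 48625 - (2115 + 3680) = 48625 - 1*5795 = 48625 - 5795 = 42830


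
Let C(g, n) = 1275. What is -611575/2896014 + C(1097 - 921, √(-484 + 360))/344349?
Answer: -7663067475/36934797218 ≈ -0.20748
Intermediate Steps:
-611575/2896014 + C(1097 - 921, √(-484 + 360))/344349 = -611575/2896014 + 1275/344349 = -611575*1/2896014 + 1275*(1/344349) = -611575/2896014 + 425/114783 = -7663067475/36934797218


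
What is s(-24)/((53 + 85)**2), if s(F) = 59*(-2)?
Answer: -59/9522 ≈ -0.0061962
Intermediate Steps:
s(F) = -118
s(-24)/((53 + 85)**2) = -118/(53 + 85)**2 = -118/(138**2) = -118/19044 = -118*1/19044 = -59/9522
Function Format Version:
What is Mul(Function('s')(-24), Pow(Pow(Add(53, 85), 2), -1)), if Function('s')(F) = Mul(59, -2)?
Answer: Rational(-59, 9522) ≈ -0.0061962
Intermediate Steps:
Function('s')(F) = -118
Mul(Function('s')(-24), Pow(Pow(Add(53, 85), 2), -1)) = Mul(-118, Pow(Pow(Add(53, 85), 2), -1)) = Mul(-118, Pow(Pow(138, 2), -1)) = Mul(-118, Pow(19044, -1)) = Mul(-118, Rational(1, 19044)) = Rational(-59, 9522)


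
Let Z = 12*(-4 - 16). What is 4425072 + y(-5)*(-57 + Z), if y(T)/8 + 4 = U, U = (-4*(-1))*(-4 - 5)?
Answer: 4520112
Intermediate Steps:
Z = -240 (Z = 12*(-20) = -240)
U = -36 (U = 4*(-9) = -36)
y(T) = -320 (y(T) = -32 + 8*(-36) = -32 - 288 = -320)
4425072 + y(-5)*(-57 + Z) = 4425072 - 320*(-57 - 240) = 4425072 - 320*(-297) = 4425072 + 95040 = 4520112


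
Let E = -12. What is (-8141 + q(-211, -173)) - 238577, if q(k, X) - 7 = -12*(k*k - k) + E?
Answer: -783507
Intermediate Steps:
q(k, X) = -5 - 12*k² + 12*k (q(k, X) = 7 + (-12*(k*k - k) - 12) = 7 + (-12*(k² - k) - 12) = 7 + ((-12*k² + 12*k) - 12) = 7 + (-12 - 12*k² + 12*k) = -5 - 12*k² + 12*k)
(-8141 + q(-211, -173)) - 238577 = (-8141 + (-5 - 12*(-211)² + 12*(-211))) - 238577 = (-8141 + (-5 - 12*44521 - 2532)) - 238577 = (-8141 + (-5 - 534252 - 2532)) - 238577 = (-8141 - 536789) - 238577 = -544930 - 238577 = -783507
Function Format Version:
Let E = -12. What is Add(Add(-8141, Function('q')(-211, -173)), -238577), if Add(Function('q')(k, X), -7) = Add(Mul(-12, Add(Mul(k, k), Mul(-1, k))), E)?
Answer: -783507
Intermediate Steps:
Function('q')(k, X) = Add(-5, Mul(-12, Pow(k, 2)), Mul(12, k)) (Function('q')(k, X) = Add(7, Add(Mul(-12, Add(Mul(k, k), Mul(-1, k))), -12)) = Add(7, Add(Mul(-12, Add(Pow(k, 2), Mul(-1, k))), -12)) = Add(7, Add(Add(Mul(-12, Pow(k, 2)), Mul(12, k)), -12)) = Add(7, Add(-12, Mul(-12, Pow(k, 2)), Mul(12, k))) = Add(-5, Mul(-12, Pow(k, 2)), Mul(12, k)))
Add(Add(-8141, Function('q')(-211, -173)), -238577) = Add(Add(-8141, Add(-5, Mul(-12, Pow(-211, 2)), Mul(12, -211))), -238577) = Add(Add(-8141, Add(-5, Mul(-12, 44521), -2532)), -238577) = Add(Add(-8141, Add(-5, -534252, -2532)), -238577) = Add(Add(-8141, -536789), -238577) = Add(-544930, -238577) = -783507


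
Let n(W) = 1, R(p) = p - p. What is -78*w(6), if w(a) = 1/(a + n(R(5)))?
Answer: -78/7 ≈ -11.143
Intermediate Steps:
R(p) = 0
w(a) = 1/(1 + a) (w(a) = 1/(a + 1) = 1/(1 + a))
-78*w(6) = -78/(1 + 6) = -78/7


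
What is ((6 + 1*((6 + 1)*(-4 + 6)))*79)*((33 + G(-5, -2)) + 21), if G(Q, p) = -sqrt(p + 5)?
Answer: 85320 - 1580*sqrt(3) ≈ 82583.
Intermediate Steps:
G(Q, p) = -sqrt(5 + p)
((6 + 1*((6 + 1)*(-4 + 6)))*79)*((33 + G(-5, -2)) + 21) = ((6 + 1*((6 + 1)*(-4 + 6)))*79)*((33 - sqrt(5 - 2)) + 21) = ((6 + 1*(7*2))*79)*((33 - sqrt(3)) + 21) = ((6 + 1*14)*79)*(54 - sqrt(3)) = ((6 + 14)*79)*(54 - sqrt(3)) = (20*79)*(54 - sqrt(3)) = 1580*(54 - sqrt(3)) = 85320 - 1580*sqrt(3)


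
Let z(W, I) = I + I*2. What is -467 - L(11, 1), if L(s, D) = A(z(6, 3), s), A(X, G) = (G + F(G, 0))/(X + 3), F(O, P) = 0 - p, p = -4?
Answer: -1873/4 ≈ -468.25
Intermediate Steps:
F(O, P) = 4 (F(O, P) = 0 - 1*(-4) = 0 + 4 = 4)
z(W, I) = 3*I (z(W, I) = I + 2*I = 3*I)
A(X, G) = (4 + G)/(3 + X) (A(X, G) = (G + 4)/(X + 3) = (4 + G)/(3 + X))
L(s, D) = ⅓ + s/12 (L(s, D) = (4 + s)/(3 + 3*3) = (4 + s)/(3 + 9) = (4 + s)/12 = ⅓ + s/12)
-467 - L(11, 1) = -467 - (⅓ + (1/12)*11) = -467 - (⅓ + 11/12) = -467 - 1*5/4 = -467 - 5/4 = -1873/4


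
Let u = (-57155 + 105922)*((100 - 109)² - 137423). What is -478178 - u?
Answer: 6697279136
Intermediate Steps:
u = -6697757314 (u = 48767*((-9)² - 137423) = 48767*(81 - 137423) = 48767*(-137342) = -6697757314)
-478178 - u = -478178 - 1*(-6697757314) = -478178 + 6697757314 = 6697279136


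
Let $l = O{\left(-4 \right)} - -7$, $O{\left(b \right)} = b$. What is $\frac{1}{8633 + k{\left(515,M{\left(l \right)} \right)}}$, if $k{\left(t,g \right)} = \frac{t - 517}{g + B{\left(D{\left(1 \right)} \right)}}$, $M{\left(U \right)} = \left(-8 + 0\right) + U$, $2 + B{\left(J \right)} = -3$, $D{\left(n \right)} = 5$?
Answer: $\frac{5}{43166} \approx 0.00011583$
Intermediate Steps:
$B{\left(J \right)} = -5$ ($B{\left(J \right)} = -2 - 3 = -5$)
$l = 3$ ($l = -4 - -7 = -4 + 7 = 3$)
$M{\left(U \right)} = -8 + U$
$k{\left(t,g \right)} = \frac{-517 + t}{-5 + g}$ ($k{\left(t,g \right)} = \frac{t - 517}{g - 5} = \frac{-517 + t}{-5 + g}$)
$\frac{1}{8633 + k{\left(515,M{\left(l \right)} \right)}} = \frac{1}{8633 + \frac{-517 + 515}{-5 + \left(-8 + 3\right)}} = \frac{1}{8633 + \frac{1}{-5 - 5} \left(-2\right)} = \frac{1}{8633 + \frac{1}{-10} \left(-2\right)} = \frac{1}{8633 - - \frac{1}{5}} = \frac{1}{8633 + \frac{1}{5}} = \frac{1}{\frac{43166}{5}} = \frac{5}{43166}$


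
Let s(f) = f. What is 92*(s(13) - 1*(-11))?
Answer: 2208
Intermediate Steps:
92*(s(13) - 1*(-11)) = 92*(13 - 1*(-11)) = 92*(13 + 11) = 92*24 = 2208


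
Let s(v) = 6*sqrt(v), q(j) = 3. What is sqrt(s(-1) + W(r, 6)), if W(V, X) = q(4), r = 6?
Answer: sqrt(3 + 6*I) ≈ 2.2032 + 1.3617*I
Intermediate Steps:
W(V, X) = 3
sqrt(s(-1) + W(r, 6)) = sqrt(6*sqrt(-1) + 3) = sqrt(6*I + 3) = sqrt(3 + 6*I)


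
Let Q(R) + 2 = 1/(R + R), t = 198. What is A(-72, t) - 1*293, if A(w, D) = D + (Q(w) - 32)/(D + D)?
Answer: -5422177/57024 ≈ -95.086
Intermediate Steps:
Q(R) = -2 + 1/(2*R) (Q(R) = -2 + 1/(R + R) = -2 + 1/(2*R))
A(w, D) = D + (-34 + 1/(2*w))/(2*D) (A(w, D) = D + ((-2 + 1/(2*w)) - 32)/(D + D) = D + (-34 + 1/(2*w))/((2*D)) = D + (-34 + 1/(2*w))*(1/(2*D)) = D + (-34 + 1/(2*w))/(2*D))
A(-72, t) - 1*293 = (198 - 17/198 + (1/4)/(198*(-72))) - 1*293 = (198 - 17*1/198 + (1/4)*(1/198)*(-1/72)) - 293 = (198 - 17/198 - 1/57024) - 293 = 11285855/57024 - 293 = -5422177/57024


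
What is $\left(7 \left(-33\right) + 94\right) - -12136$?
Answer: $11999$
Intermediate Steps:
$\left(7 \left(-33\right) + 94\right) - -12136 = \left(-231 + 94\right) + 12136 = -137 + 12136 = 11999$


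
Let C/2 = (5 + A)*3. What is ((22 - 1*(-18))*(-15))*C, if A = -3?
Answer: -7200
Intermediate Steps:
C = 12 (C = 2*((5 - 3)*3) = 2*(2*3) = 2*6 = 12)
((22 - 1*(-18))*(-15))*C = ((22 - 1*(-18))*(-15))*12 = ((22 + 18)*(-15))*12 = (40*(-15))*12 = -600*12 = -7200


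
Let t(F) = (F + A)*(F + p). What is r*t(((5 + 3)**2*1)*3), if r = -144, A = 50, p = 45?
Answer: -8258976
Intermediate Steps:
t(F) = (45 + F)*(50 + F) (t(F) = (F + 50)*(F + 45) = (50 + F)*(45 + F) = (45 + F)*(50 + F))
r*t(((5 + 3)**2*1)*3) = -144*(2250 + (((5 + 3)**2*1)*3)**2 + 95*(((5 + 3)**2*1)*3)) = -144*(2250 + ((8**2*1)*3)**2 + 95*((8**2*1)*3)) = -144*(2250 + ((64*1)*3)**2 + 95*((64*1)*3)) = -144*(2250 + (64*3)**2 + 95*(64*3)) = -144*(2250 + 192**2 + 95*192) = -144*(2250 + 36864 + 18240) = -144*57354 = -8258976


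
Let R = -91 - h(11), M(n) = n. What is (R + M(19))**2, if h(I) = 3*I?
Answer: 11025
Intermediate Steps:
R = -124 (R = -91 - 3*11 = -91 - 1*33 = -91 - 33 = -124)
(R + M(19))**2 = (-124 + 19)**2 = (-105)**2 = 11025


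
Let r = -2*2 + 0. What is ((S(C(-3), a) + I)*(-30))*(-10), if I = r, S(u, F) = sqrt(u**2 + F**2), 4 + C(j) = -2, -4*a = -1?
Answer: -1200 + 75*sqrt(577) ≈ 601.56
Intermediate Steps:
a = 1/4 (a = -1/4*(-1) = 1/4 ≈ 0.25000)
C(j) = -6 (C(j) = -4 - 2 = -6)
r = -4 (r = -4 + 0 = -4)
S(u, F) = sqrt(F**2 + u**2)
I = -4
((S(C(-3), a) + I)*(-30))*(-10) = ((sqrt((1/4)**2 + (-6)**2) - 4)*(-30))*(-10) = ((sqrt(1/16 + 36) - 4)*(-30))*(-10) = ((sqrt(577/16) - 4)*(-30))*(-10) = ((sqrt(577)/4 - 4)*(-30))*(-10) = ((-4 + sqrt(577)/4)*(-30))*(-10) = (120 - 15*sqrt(577)/2)*(-10) = -1200 + 75*sqrt(577)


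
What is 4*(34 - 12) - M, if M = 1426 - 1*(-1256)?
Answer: -2594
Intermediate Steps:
M = 2682 (M = 1426 + 1256 = 2682)
4*(34 - 12) - M = 4*(34 - 12) - 1*2682 = 4*22 - 2682 = 88 - 2682 = -2594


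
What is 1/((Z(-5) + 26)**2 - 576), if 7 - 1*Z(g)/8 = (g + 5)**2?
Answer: 1/6148 ≈ 0.00016265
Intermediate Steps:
Z(g) = 56 - 8*(5 + g)**2 (Z(g) = 56 - 8*(g + 5)**2 = 56 - 8*(5 + g)**2)
1/((Z(-5) + 26)**2 - 576) = 1/(((56 - 8*(5 - 5)**2) + 26)**2 - 576) = 1/(((56 - 8*0**2) + 26)**2 - 576) = 1/(((56 - 8*0) + 26)**2 - 576) = 1/(((56 + 0) + 26)**2 - 576) = 1/((56 + 26)**2 - 576) = 1/(82**2 - 576) = 1/(6724 - 576) = 1/6148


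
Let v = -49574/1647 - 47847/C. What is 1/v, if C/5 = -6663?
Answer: -18289935/524251267 ≈ -0.034888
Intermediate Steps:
C = -33315 (C = 5*(-6663) = -33315)
v = -524251267/18289935 (v = -49574/1647 - 47847/(-33315) = -49574*1/1647 - 47847*(-1/33315) = -49574/1647 + 15949/11105 = -524251267/18289935 ≈ -28.663)
1/v = 1/(-524251267/18289935) = -18289935/524251267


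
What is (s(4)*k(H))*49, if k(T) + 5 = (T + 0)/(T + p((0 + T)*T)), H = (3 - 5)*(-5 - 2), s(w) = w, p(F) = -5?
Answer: -6076/9 ≈ -675.11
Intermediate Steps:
H = 14 (H = -2*(-7) = 14)
k(T) = -5 + T/(-5 + T) (k(T) = -5 + (T + 0)/(T - 5) = -5 + T/(-5 + T))
(s(4)*k(H))*49 = (4*((25 - 4*14)/(-5 + 14)))*49 = (4*((25 - 56)/9))*49 = (4*((⅑)*(-31)))*49 = (4*(-31/9))*49 = -124/9*49 = -6076/9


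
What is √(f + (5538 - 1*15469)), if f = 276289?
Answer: √266358 ≈ 516.10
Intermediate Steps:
√(f + (5538 - 1*15469)) = √(276289 + (5538 - 1*15469)) = √(276289 + (5538 - 15469)) = √(276289 - 9931) = √266358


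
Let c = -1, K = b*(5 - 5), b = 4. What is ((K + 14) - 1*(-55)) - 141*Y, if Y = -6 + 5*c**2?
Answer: 210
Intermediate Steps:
K = 0 (K = 4*(5 - 5) = 4*0 = 0)
Y = -1 (Y = -6 + 5*(-1)**2 = -6 + 5*1 = -6 + 5 = -1)
((K + 14) - 1*(-55)) - 141*Y = ((0 + 14) - 1*(-55)) - 141*(-1) = (14 + 55) + 141 = 69 + 141 = 210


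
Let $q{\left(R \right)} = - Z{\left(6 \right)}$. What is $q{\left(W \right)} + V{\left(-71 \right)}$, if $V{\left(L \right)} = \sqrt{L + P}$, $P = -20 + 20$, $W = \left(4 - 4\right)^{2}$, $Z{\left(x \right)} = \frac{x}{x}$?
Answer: $-1 + i \sqrt{71} \approx -1.0 + 8.4261 i$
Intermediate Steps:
$Z{\left(x \right)} = 1$
$W = 0$ ($W = 0^{2} = 0$)
$q{\left(R \right)} = -1$ ($q{\left(R \right)} = \left(-1\right) 1 = -1$)
$P = 0$
$V{\left(L \right)} = \sqrt{L}$ ($V{\left(L \right)} = \sqrt{L + 0} = \sqrt{L}$)
$q{\left(W \right)} + V{\left(-71 \right)} = -1 + \sqrt{-71} = -1 + i \sqrt{71}$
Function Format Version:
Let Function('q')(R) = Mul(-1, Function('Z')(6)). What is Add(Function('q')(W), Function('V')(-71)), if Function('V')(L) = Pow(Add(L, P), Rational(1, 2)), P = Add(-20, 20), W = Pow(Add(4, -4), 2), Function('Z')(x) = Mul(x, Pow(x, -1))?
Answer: Add(-1, Mul(I, Pow(71, Rational(1, 2)))) ≈ Add(-1.0000, Mul(8.4261, I))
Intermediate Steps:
Function('Z')(x) = 1
W = 0 (W = Pow(0, 2) = 0)
Function('q')(R) = -1 (Function('q')(R) = Mul(-1, 1) = -1)
P = 0
Function('V')(L) = Pow(L, Rational(1, 2)) (Function('V')(L) = Pow(Add(L, 0), Rational(1, 2)) = Pow(L, Rational(1, 2)))
Add(Function('q')(W), Function('V')(-71)) = Add(-1, Pow(-71, Rational(1, 2))) = Add(-1, Mul(I, Pow(71, Rational(1, 2))))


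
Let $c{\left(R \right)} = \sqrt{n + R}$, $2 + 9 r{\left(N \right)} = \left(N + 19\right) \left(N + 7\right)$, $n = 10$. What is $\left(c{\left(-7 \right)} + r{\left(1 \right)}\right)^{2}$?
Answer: $\frac{25207}{81} + \frac{316 \sqrt{3}}{9} \approx 372.01$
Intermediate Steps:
$r{\left(N \right)} = - \frac{2}{9} + \frac{\left(7 + N\right) \left(19 + N\right)}{9}$ ($r{\left(N \right)} = - \frac{2}{9} + \frac{\left(N + 19\right) \left(N + 7\right)}{9} = - \frac{2}{9} + \frac{\left(19 + N\right) \left(7 + N\right)}{9} = - \frac{2}{9} + \frac{\left(7 + N\right) \left(19 + N\right)}{9}$)
$c{\left(R \right)} = \sqrt{10 + R}$
$\left(c{\left(-7 \right)} + r{\left(1 \right)}\right)^{2} = \left(\sqrt{10 - 7} + \left(\frac{131}{9} + \frac{1^{2}}{9} + \frac{26}{9} \cdot 1\right)\right)^{2} = \left(\sqrt{3} + \left(\frac{131}{9} + \frac{1}{9} \cdot 1 + \frac{26}{9}\right)\right)^{2} = \left(\sqrt{3} + \left(\frac{131}{9} + \frac{1}{9} + \frac{26}{9}\right)\right)^{2} = \left(\sqrt{3} + \frac{158}{9}\right)^{2} = \left(\frac{158}{9} + \sqrt{3}\right)^{2}$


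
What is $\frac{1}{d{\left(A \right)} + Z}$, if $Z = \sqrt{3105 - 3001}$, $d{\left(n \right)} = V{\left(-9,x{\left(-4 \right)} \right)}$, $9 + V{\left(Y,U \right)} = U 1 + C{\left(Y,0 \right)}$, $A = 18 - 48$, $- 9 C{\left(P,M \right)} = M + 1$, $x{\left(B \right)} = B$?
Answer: $- \frac{531}{2750} - \frac{81 \sqrt{26}}{2750} \approx -0.34328$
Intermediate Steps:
$C{\left(P,M \right)} = - \frac{1}{9} - \frac{M}{9}$ ($C{\left(P,M \right)} = - \frac{M + 1}{9} = - \frac{1 + M}{9} = - \frac{1}{9} - \frac{M}{9}$)
$A = -30$ ($A = 18 - 48 = -30$)
$V{\left(Y,U \right)} = - \frac{82}{9} + U$ ($V{\left(Y,U \right)} = -9 + \left(U 1 - \frac{1}{9}\right) = -9 + \left(U + \left(- \frac{1}{9} + 0\right)\right) = -9 + \left(U - \frac{1}{9}\right) = -9 + \left(- \frac{1}{9} + U\right) = - \frac{82}{9} + U$)
$d{\left(n \right)} = - \frac{118}{9}$ ($d{\left(n \right)} = - \frac{82}{9} - 4 = - \frac{118}{9}$)
$Z = 2 \sqrt{26}$ ($Z = \sqrt{104} = 2 \sqrt{26} \approx 10.198$)
$\frac{1}{d{\left(A \right)} + Z} = \frac{1}{- \frac{118}{9} + 2 \sqrt{26}}$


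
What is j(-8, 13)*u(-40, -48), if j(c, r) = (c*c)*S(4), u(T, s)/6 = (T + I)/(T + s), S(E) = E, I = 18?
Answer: 384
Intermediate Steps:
u(T, s) = 6*(18 + T)/(T + s) (u(T, s) = 6*((T + 18)/(T + s)) = 6*((18 + T)/(T + s)) = 6*(18 + T)/(T + s))
j(c, r) = 4*c**2 (j(c, r) = (c*c)*4 = c**2*4 = 4*c**2)
j(-8, 13)*u(-40, -48) = (4*(-8)**2)*(6*(18 - 40)/(-40 - 48)) = (4*64)*(6*(-22)/(-88)) = 256*(6*(-1/88)*(-22)) = 256*(3/2) = 384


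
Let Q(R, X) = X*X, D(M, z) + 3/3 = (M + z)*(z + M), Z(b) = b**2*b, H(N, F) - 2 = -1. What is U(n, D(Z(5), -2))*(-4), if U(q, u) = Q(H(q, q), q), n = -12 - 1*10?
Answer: -1936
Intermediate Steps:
H(N, F) = 1 (H(N, F) = 2 - 1 = 1)
Z(b) = b**3
D(M, z) = -1 + (M + z)**2 (D(M, z) = -1 + (M + z)*(z + M) = -1 + (M + z)*(M + z) = -1 + (M + z)**2)
n = -22 (n = -12 - 10 = -22)
Q(R, X) = X**2
U(q, u) = q**2
U(n, D(Z(5), -2))*(-4) = (-22)**2*(-4) = 484*(-4) = -1936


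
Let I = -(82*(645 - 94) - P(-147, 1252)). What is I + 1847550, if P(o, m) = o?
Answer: 1802221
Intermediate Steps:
I = -45329 (I = -(82*(645 - 94) - 1*(-147)) = -(82*551 + 147) = -(45182 + 147) = -1*45329 = -45329)
I + 1847550 = -45329 + 1847550 = 1802221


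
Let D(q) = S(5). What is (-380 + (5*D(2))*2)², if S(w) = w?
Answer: 108900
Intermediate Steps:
D(q) = 5
(-380 + (5*D(2))*2)² = (-380 + (5*5)*2)² = (-380 + 25*2)² = (-380 + 50)² = (-330)² = 108900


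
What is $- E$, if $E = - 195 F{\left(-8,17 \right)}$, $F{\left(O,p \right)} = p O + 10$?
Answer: $-24570$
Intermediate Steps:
$F{\left(O,p \right)} = 10 + O p$ ($F{\left(O,p \right)} = O p + 10 = 10 + O p$)
$E = 24570$ ($E = - 195 \left(10 - 136\right) = \left(-195\right) \left(-126\right) = 24570$)
$- E = \left(-1\right) 24570 = -24570$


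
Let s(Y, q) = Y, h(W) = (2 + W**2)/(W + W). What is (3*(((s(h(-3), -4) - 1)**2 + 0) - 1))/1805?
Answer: 253/21660 ≈ 0.011681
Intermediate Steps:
h(W) = (2 + W**2)/(2*W) (h(W) = (2 + W**2)/((2*W)) = (2 + W**2)*(1/(2*W)) = (2 + W**2)/(2*W))
(3*(((s(h(-3), -4) - 1)**2 + 0) - 1))/1805 = (3*((((1/(-3) + (1/2)*(-3)) - 1)**2 + 0) - 1))/1805 = (3*((((-1/3 - 3/2) - 1)**2 + 0) - 1))/1805 = (3*(((-11/6 - 1)**2 + 0) - 1))/1805 = (3*(((-17/6)**2 + 0) - 1))/1805 = (3*((289/36 + 0) - 1))/1805 = (3*(289/36 - 1))/1805 = (3*(253/36))/1805 = (1/1805)*(253/12) = 253/21660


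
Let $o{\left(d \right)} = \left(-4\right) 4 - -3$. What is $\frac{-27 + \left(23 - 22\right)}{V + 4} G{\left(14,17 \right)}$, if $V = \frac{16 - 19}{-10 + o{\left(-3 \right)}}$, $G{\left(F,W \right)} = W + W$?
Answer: $- \frac{20332}{95} \approx -214.02$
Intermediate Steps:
$G{\left(F,W \right)} = 2 W$
$o{\left(d \right)} = -13$ ($o{\left(d \right)} = -16 + 3 = -13$)
$V = \frac{3}{23}$ ($V = \frac{16 - 19}{-10 - 13} = - \frac{3}{-23} = \left(-3\right) \left(- \frac{1}{23}\right) = \frac{3}{23} \approx 0.13043$)
$\frac{-27 + \left(23 - 22\right)}{V + 4} G{\left(14,17 \right)} = \frac{-27 + \left(23 - 22\right)}{\frac{3}{23} + 4} \cdot 2 \cdot 17 = \frac{-27 + \left(23 - 22\right)}{\frac{95}{23}} \cdot 34 = \left(-27 + 1\right) \frac{23}{95} \cdot 34 = \left(-26\right) \frac{23}{95} \cdot 34 = \left(- \frac{598}{95}\right) 34 = - \frac{20332}{95}$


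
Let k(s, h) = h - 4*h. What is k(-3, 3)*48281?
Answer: -434529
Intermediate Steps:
k(s, h) = -3*h
k(-3, 3)*48281 = -3*3*48281 = -9*48281 = -434529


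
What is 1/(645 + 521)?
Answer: 1/1166 ≈ 0.00085763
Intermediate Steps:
1/(645 + 521) = 1/1166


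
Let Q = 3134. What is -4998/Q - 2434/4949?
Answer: -16181629/7755083 ≈ -2.0866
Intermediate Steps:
-4998/Q - 2434/4949 = -4998/3134 - 2434/4949 = -4998*1/3134 - 2434*1/4949 = -2499/1567 - 2434/4949 = -16181629/7755083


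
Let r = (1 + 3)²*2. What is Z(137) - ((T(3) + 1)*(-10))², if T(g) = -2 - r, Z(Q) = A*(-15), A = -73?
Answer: -107805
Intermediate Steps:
Z(Q) = 1095 (Z(Q) = -73*(-15) = 1095)
r = 32 (r = 4²*2 = 16*2 = 32)
T(g) = -34 (T(g) = -2 - 1*32 = -2 - 32 = -34)
Z(137) - ((T(3) + 1)*(-10))² = 1095 - ((-34 + 1)*(-10))² = 1095 - (-33*(-10))² = 1095 - 1*330² = 1095 - 1*108900 = 1095 - 108900 = -107805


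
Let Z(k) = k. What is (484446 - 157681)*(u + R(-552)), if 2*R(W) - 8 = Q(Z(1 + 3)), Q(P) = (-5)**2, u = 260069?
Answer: 169973676815/2 ≈ 8.4987e+10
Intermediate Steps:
Q(P) = 25
R(W) = 33/2 (R(W) = 4 + (1/2)*25 = 4 + 25/2 = 33/2)
(484446 - 157681)*(u + R(-552)) = (484446 - 157681)*(260069 + 33/2) = 326765*(520171/2) = 169973676815/2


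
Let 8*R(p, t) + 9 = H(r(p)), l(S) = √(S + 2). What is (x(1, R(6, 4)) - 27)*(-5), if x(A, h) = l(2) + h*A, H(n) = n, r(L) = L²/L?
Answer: 1015/8 ≈ 126.88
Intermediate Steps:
l(S) = √(2 + S)
r(L) = L
R(p, t) = -9/8 + p/8
x(A, h) = 2 + A*h (x(A, h) = √(2 + 2) + h*A = √4 + A*h = 2 + A*h)
(x(1, R(6, 4)) - 27)*(-5) = ((2 + 1*(-9/8 + (⅛)*6)) - 27)*(-5) = ((2 + 1*(-9/8 + ¾)) - 27)*(-5) = ((2 + 1*(-3/8)) - 27)*(-5) = ((2 - 3/8) - 27)*(-5) = (13/8 - 27)*(-5) = -203/8*(-5) = 1015/8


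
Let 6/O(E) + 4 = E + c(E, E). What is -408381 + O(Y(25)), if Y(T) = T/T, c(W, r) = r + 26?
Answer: -1633523/4 ≈ -4.0838e+5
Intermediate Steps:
c(W, r) = 26 + r
Y(T) = 1
O(E) = 6/(22 + 2*E) (O(E) = 6/(-4 + (E + (26 + E))) = 6/(-4 + (26 + 2*E)) = 6/(22 + 2*E))
-408381 + O(Y(25)) = -408381 + 3/(11 + 1) = -408381 + 3/12 = -408381 + 3*(1/12) = -408381 + ¼ = -1633523/4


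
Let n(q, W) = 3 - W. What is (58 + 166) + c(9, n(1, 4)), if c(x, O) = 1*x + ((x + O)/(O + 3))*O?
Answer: 229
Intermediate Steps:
c(x, O) = x + O*(O + x)/(3 + O) (c(x, O) = x + ((O + x)/(3 + O))*O = x + O*(O + x)/(3 + O))
(58 + 166) + c(9, n(1, 4)) = (58 + 166) + ((3 - 1*4)² + 3*9 + 2*(3 - 1*4)*9)/(3 + (3 - 1*4)) = 224 + ((3 - 4)² + 27 + 2*(3 - 4)*9)/(3 + (3 - 4)) = 224 + ((-1)² + 27 + 2*(-1)*9)/(3 - 1) = 224 + (1 + 27 - 18)/2 = 224 + (½)*10 = 224 + 5 = 229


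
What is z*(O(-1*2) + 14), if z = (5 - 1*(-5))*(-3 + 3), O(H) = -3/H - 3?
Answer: 0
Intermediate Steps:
O(H) = -3 - 3/H (O(H) = -3/H - 3 = -3 - 3/H)
z = 0 (z = (5 + 5)*0 = 10*0 = 0)
z*(O(-1*2) + 14) = 0*((-3 - 3/((-1*2))) + 14) = 0*((-3 - 3/(-2)) + 14) = 0*((-3 - 3*(-1/2)) + 14) = 0*((-3 + 3/2) + 14) = 0*(-3/2 + 14) = 0*(25/2) = 0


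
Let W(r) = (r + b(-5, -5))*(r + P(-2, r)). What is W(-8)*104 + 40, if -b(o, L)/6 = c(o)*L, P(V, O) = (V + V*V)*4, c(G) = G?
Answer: 40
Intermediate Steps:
P(V, O) = 4*V + 4*V² (P(V, O) = (V + V²)*4 = 4*V + 4*V²)
b(o, L) = -6*L*o (b(o, L) = -6*o*L = -6*L*o)
W(r) = (-150 + r)*(8 + r) (W(r) = (r - 6*(-5)*(-5))*(r + 4*(-2)*(1 - 2)) = (r - 150)*(r + 4*(-2)*(-1)) = (-150 + r)*(r + 8) = (-150 + r)*(8 + r))
W(-8)*104 + 40 = (-1200 + (-8)² - 142*(-8))*104 + 40 = (-1200 + 64 + 1136)*104 + 40 = 0*104 + 40 = 0 + 40 = 40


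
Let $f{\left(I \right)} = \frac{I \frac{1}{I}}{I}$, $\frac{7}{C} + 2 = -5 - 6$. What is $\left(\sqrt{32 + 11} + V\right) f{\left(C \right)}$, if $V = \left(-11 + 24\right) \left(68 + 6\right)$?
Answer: $- \frac{12506}{7} - \frac{13 \sqrt{43}}{7} \approx -1798.8$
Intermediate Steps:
$C = - \frac{7}{13}$ ($C = \frac{7}{-2 - 11} = \frac{7}{-13} = 7 \left(- \frac{1}{13}\right) = - \frac{7}{13} \approx -0.53846$)
$f{\left(I \right)} = \frac{1}{I}$ ($f{\left(I \right)} = 1 \frac{1}{I} = \frac{1}{I}$)
$V = 962$ ($V = 13 \cdot 74 = 962$)
$\left(\sqrt{32 + 11} + V\right) f{\left(C \right)} = \frac{\sqrt{32 + 11} + 962}{- \frac{7}{13}} = \left(\sqrt{43} + 962\right) \left(- \frac{13}{7}\right) = \left(962 + \sqrt{43}\right) \left(- \frac{13}{7}\right) = - \frac{12506}{7} - \frac{13 \sqrt{43}}{7}$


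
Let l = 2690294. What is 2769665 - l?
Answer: 79371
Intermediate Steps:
2769665 - l = 2769665 - 1*2690294 = 2769665 - 2690294 = 79371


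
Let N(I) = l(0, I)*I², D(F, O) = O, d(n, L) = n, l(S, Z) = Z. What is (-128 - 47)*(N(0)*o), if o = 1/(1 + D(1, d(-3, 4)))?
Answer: 0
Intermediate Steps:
N(I) = I³ (N(I) = I*I² = I³)
o = -½ (o = 1/(1 - 3) = 1/(-2) = -½ ≈ -0.50000)
(-128 - 47)*(N(0)*o) = (-128 - 47)*(0³*(-½)) = -0*(-1)/2 = -175*0 = 0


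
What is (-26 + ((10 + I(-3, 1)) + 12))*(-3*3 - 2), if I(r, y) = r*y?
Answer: 77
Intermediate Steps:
(-26 + ((10 + I(-3, 1)) + 12))*(-3*3 - 2) = (-26 + ((10 - 3*1) + 12))*(-3*3 - 2) = (-26 + ((10 - 3) + 12))*(-9 - 2) = (-26 + (7 + 12))*(-11) = (-26 + 19)*(-11) = -7*(-11) = 77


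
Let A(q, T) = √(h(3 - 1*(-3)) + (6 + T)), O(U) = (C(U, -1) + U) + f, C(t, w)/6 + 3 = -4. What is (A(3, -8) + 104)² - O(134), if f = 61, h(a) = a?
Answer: 11083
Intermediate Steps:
C(t, w) = -42 (C(t, w) = -18 + 6*(-4) = -18 - 24 = -42)
O(U) = 19 + U (O(U) = (-42 + U) + 61 = 19 + U)
A(q, T) = √(12 + T) (A(q, T) = √((3 - 1*(-3)) + (6 + T)) = √((3 + 3) + (6 + T)) = √(6 + (6 + T)) = √(12 + T))
(A(3, -8) + 104)² - O(134) = (√(12 - 8) + 104)² - (19 + 134) = (√4 + 104)² - 1*153 = (2 + 104)² - 153 = 106² - 153 = 11236 - 153 = 11083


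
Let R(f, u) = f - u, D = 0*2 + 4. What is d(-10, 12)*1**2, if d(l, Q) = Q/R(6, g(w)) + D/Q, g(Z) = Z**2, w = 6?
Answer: -1/15 ≈ -0.066667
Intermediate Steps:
D = 4 (D = 0 + 4 = 4)
d(l, Q) = 4/Q - Q/30 (d(l, Q) = Q/(6 - 1*6**2) + 4/Q = Q/(6 - 1*36) + 4/Q = Q/(6 - 36) + 4/Q = Q/(-30) + 4/Q = Q*(-1/30) + 4/Q = -Q/30 + 4/Q = 4/Q - Q/30)
d(-10, 12)*1**2 = (4/12 - 1/30*12)*1**2 = (4*(1/12) - 2/5)*1 = (1/3 - 2/5)*1 = -1/15*1 = -1/15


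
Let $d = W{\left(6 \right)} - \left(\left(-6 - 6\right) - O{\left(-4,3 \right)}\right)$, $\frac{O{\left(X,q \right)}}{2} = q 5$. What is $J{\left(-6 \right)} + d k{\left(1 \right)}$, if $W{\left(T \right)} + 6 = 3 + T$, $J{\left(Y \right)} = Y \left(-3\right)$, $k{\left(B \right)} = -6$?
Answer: $-252$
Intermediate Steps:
$O{\left(X,q \right)} = 10 q$ ($O{\left(X,q \right)} = 2 q 5 = 2 \cdot 5 q = 10 q$)
$J{\left(Y \right)} = - 3 Y$
$W{\left(T \right)} = -3 + T$ ($W{\left(T \right)} = -6 + \left(3 + T\right) = -3 + T$)
$d = 45$ ($d = \left(-3 + 6\right) - \left(\left(-6 - 6\right) - 10 \cdot 3\right) = 3 - \left(\left(-6 - 6\right) - 30\right) = 3 - \left(-12 - 30\right) = 3 - -42 = 3 + 42 = 45$)
$J{\left(-6 \right)} + d k{\left(1 \right)} = \left(-3\right) \left(-6\right) + 45 \left(-6\right) = 18 - 270 = -252$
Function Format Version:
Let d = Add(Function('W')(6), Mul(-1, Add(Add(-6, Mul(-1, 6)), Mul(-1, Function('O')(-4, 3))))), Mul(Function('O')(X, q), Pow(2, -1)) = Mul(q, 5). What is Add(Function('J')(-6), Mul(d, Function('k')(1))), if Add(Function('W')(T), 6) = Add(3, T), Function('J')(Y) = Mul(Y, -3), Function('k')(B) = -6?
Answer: -252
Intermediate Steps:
Function('O')(X, q) = Mul(10, q) (Function('O')(X, q) = Mul(2, Mul(q, 5)) = Mul(2, Mul(5, q)) = Mul(10, q))
Function('J')(Y) = Mul(-3, Y)
Function('W')(T) = Add(-3, T) (Function('W')(T) = Add(-6, Add(3, T)) = Add(-3, T))
d = 45 (d = Add(Add(-3, 6), Mul(-1, Add(Add(-6, Mul(-1, 6)), Mul(-1, Mul(10, 3))))) = Add(3, Mul(-1, Add(Add(-6, -6), Mul(-1, 30)))) = Add(3, Mul(-1, Add(-12, -30))) = Add(3, Mul(-1, -42)) = Add(3, 42) = 45)
Add(Function('J')(-6), Mul(d, Function('k')(1))) = Add(Mul(-3, -6), Mul(45, -6)) = Add(18, -270) = -252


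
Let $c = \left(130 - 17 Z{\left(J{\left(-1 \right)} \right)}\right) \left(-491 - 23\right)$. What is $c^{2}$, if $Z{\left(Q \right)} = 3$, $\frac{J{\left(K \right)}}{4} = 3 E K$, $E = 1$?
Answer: $1648847236$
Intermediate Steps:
$J{\left(K \right)} = 12 K$ ($J{\left(K \right)} = 4 \cdot 3 \cdot 1 K = 4 \cdot 3 K = 12 K$)
$c = -40606$ ($c = \left(130 - 51\right) \left(-491 - 23\right) = \left(130 - 51\right) \left(-514\right) = 79 \left(-514\right) = -40606$)
$c^{2} = \left(-40606\right)^{2} = 1648847236$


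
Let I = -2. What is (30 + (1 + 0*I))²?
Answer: 961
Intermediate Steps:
(30 + (1 + 0*I))² = (30 + (1 + 0*(-2)))² = (30 + (1 + 0))² = (30 + 1)² = 31² = 961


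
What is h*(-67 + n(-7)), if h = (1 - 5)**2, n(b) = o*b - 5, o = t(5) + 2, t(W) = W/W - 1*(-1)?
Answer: -1600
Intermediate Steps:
t(W) = 2 (t(W) = 1 + 1 = 2)
o = 4 (o = 2 + 2 = 4)
n(b) = -5 + 4*b (n(b) = 4*b - 5 = -5 + 4*b)
h = 16 (h = (-4)**2 = 16)
h*(-67 + n(-7)) = 16*(-67 + (-5 + 4*(-7))) = 16*(-67 + (-5 - 28)) = 16*(-67 - 33) = 16*(-100) = -1600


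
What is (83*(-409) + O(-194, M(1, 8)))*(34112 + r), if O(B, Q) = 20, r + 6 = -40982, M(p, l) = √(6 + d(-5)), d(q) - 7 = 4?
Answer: 233282052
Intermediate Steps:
d(q) = 11 (d(q) = 7 + 4 = 11)
M(p, l) = √17 (M(p, l) = √(6 + 11) = √17)
r = -40988 (r = -6 - 40982 = -40988)
(83*(-409) + O(-194, M(1, 8)))*(34112 + r) = (83*(-409) + 20)*(34112 - 40988) = (-33947 + 20)*(-6876) = -33927*(-6876) = 233282052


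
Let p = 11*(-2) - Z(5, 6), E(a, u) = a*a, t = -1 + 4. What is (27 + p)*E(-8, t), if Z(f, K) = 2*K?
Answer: -448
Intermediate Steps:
t = 3
E(a, u) = a²
p = -34 (p = 11*(-2) - 2*6 = -22 - 1*12 = -22 - 12 = -34)
(27 + p)*E(-8, t) = (27 - 34)*(-8)² = -7*64 = -448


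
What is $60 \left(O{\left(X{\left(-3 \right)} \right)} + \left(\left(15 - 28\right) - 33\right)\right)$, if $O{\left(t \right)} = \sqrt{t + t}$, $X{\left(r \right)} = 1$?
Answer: $-2760 + 60 \sqrt{2} \approx -2675.1$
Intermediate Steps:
$O{\left(t \right)} = \sqrt{2} \sqrt{t}$ ($O{\left(t \right)} = \sqrt{2 t} = \sqrt{2} \sqrt{t}$)
$60 \left(O{\left(X{\left(-3 \right)} \right)} + \left(\left(15 - 28\right) - 33\right)\right) = 60 \left(\sqrt{2} \sqrt{1} + \left(\left(15 - 28\right) - 33\right)\right) = 60 \left(\sqrt{2} \cdot 1 + \left(\left(15 - 28\right) - 33\right)\right) = 60 \left(\sqrt{2} - 46\right) = 60 \left(-46 + \sqrt{2}\right) = -2760 + 60 \sqrt{2}$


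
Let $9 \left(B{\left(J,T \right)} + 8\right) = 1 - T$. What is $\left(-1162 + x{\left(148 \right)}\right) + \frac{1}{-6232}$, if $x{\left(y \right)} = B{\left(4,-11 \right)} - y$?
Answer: $- \frac{24616403}{18696} \approx -1316.7$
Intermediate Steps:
$B{\left(J,T \right)} = - \frac{71}{9} - \frac{T}{9}$ ($B{\left(J,T \right)} = -8 + \frac{1 - T}{9} = -8 - \left(- \frac{1}{9} + \frac{T}{9}\right) = - \frac{71}{9} - \frac{T}{9}$)
$x{\left(y \right)} = - \frac{20}{3} - y$ ($x{\left(y \right)} = \left(- \frac{71}{9} - - \frac{11}{9}\right) - y = \left(- \frac{71}{9} + \frac{11}{9}\right) - y = - \frac{20}{3} - y$)
$\left(-1162 + x{\left(148 \right)}\right) + \frac{1}{-6232} = \left(-1162 - \frac{464}{3}\right) + \frac{1}{-6232} = \left(-1162 - \frac{464}{3}\right) - \frac{1}{6232} = - \frac{3950}{3} - \frac{1}{6232} = - \frac{24616403}{18696}$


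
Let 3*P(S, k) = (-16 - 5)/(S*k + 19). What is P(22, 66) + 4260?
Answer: 6266453/1471 ≈ 4260.0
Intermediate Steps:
P(S, k) = -7/(19 + S*k) (P(S, k) = ((-16 - 5)/(S*k + 19))/3 = (-21/(19 + S*k))/3 = -7/(19 + S*k))
P(22, 66) + 4260 = -7/(19 + 22*66) + 4260 = -7/(19 + 1452) + 4260 = -7/1471 + 4260 = 6266453/1471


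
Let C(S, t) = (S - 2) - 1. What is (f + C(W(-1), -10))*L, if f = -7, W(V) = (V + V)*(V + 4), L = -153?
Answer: 2448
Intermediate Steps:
W(V) = 2*V*(4 + V) (W(V) = (2*V)*(4 + V) = 2*V*(4 + V))
C(S, t) = -3 + S (C(S, t) = (-2 + S) - 1 = -3 + S)
(f + C(W(-1), -10))*L = (-7 + (-3 + 2*(-1)*(4 - 1)))*(-153) = (-7 + (-3 + 2*(-1)*3))*(-153) = (-7 + (-3 - 6))*(-153) = (-7 - 9)*(-153) = -16*(-153) = 2448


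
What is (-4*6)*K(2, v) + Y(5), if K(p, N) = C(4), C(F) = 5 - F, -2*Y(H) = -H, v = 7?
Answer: -43/2 ≈ -21.500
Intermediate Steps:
Y(H) = H/2 (Y(H) = -(-1)*H/2 = H/2)
K(p, N) = 1 (K(p, N) = 5 - 1*4 = 5 - 4 = 1)
(-4*6)*K(2, v) + Y(5) = -4*6*1 + (1/2)*5 = -24*1 + 5/2 = -24 + 5/2 = -43/2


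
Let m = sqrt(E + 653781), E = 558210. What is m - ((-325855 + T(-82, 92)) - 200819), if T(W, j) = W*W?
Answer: 519950 + sqrt(1211991) ≈ 5.2105e+5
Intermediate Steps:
T(W, j) = W**2
m = sqrt(1211991) (m = sqrt(558210 + 653781) = sqrt(1211991) ≈ 1100.9)
m - ((-325855 + T(-82, 92)) - 200819) = sqrt(1211991) - ((-325855 + (-82)**2) - 200819) = sqrt(1211991) - ((-325855 + 6724) - 200819) = sqrt(1211991) - (-319131 - 200819) = sqrt(1211991) - 1*(-519950) = sqrt(1211991) + 519950 = 519950 + sqrt(1211991)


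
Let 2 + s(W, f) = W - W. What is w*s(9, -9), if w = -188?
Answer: 376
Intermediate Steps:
s(W, f) = -2 (s(W, f) = -2 + (W - W) = -2 + 0 = -2)
w*s(9, -9) = -188*(-2) = 376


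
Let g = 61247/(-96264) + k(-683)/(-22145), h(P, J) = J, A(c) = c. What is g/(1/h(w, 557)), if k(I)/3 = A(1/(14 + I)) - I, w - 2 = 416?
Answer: -192969156612413/475383880440 ≈ -405.92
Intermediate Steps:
w = 418 (w = 2 + 416 = 418)
k(I) = -3*I + 3/(14 + I) (k(I) = 3*(1/(14 + I) - I) = -3*I + 3/(14 + I))
g = -346443728209/475383880440 (g = 61247/(-96264) + (3*(1 - 1*(-683)*(14 - 683))/(14 - 683))/(-22145) = 61247*(-1/96264) + (3*(1 - 1*(-683)*(-669))/(-669))*(-1/22145) = -61247/96264 + (3*(-1/669)*(1 - 456927))*(-1/22145) = -61247/96264 + (3*(-1/669)*(-456926))*(-1/22145) = -61247/96264 + (456926/223)*(-1/22145) = -61247/96264 - 456926/4938335 = -346443728209/475383880440 ≈ -0.72877)
g/(1/h(w, 557)) = -346443728209/(475383880440*(1/557)) = -346443728209/(475383880440*1/557) = -346443728209/475383880440*557 = -192969156612413/475383880440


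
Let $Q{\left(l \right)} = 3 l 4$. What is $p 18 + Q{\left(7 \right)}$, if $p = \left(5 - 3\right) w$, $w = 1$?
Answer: $120$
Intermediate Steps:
$p = 2$ ($p = \left(5 - 3\right) 1 = 2 \cdot 1 = 2$)
$Q{\left(l \right)} = 12 l$
$p 18 + Q{\left(7 \right)} = 2 \cdot 18 + 12 \cdot 7 = 36 + 84 = 120$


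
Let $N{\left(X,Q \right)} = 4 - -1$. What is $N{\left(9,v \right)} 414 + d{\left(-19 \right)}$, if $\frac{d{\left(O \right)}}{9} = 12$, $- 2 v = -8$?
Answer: $2178$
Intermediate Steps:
$v = 4$ ($v = \left(- \frac{1}{2}\right) \left(-8\right) = 4$)
$d{\left(O \right)} = 108$ ($d{\left(O \right)} = 9 \cdot 12 = 108$)
$N{\left(X,Q \right)} = 5$ ($N{\left(X,Q \right)} = 4 + 1 = 5$)
$N{\left(9,v \right)} 414 + d{\left(-19 \right)} = 5 \cdot 414 + 108 = 2070 + 108 = 2178$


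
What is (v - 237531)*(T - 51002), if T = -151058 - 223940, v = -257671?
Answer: 210956052000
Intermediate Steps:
T = -374998
(v - 237531)*(T - 51002) = (-257671 - 237531)*(-374998 - 51002) = -495202*(-426000) = 210956052000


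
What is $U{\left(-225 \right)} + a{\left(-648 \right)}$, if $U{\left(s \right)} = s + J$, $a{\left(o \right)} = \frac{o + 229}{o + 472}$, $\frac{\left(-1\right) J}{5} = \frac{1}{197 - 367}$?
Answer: $- \frac{665989}{2992} \approx -222.59$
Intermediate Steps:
$J = \frac{1}{34}$ ($J = - \frac{5}{197 - 367} = - \frac{5}{-170} = \left(-5\right) \left(- \frac{1}{170}\right) = \frac{1}{34} \approx 0.029412$)
$a{\left(o \right)} = \frac{229 + o}{472 + o}$
$U{\left(s \right)} = \frac{1}{34} + s$ ($U{\left(s \right)} = s + \frac{1}{34} = \frac{1}{34} + s$)
$U{\left(-225 \right)} + a{\left(-648 \right)} = \left(\frac{1}{34} - 225\right) + \frac{229 - 648}{472 - 648} = - \frac{7649}{34} + \frac{1}{-176} \left(-419\right) = - \frac{7649}{34} - - \frac{419}{176} = - \frac{7649}{34} + \frac{419}{176} = - \frac{665989}{2992}$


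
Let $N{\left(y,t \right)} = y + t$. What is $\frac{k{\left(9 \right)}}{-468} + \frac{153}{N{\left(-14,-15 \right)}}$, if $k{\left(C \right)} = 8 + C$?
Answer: $- \frac{72097}{13572} \approx -5.3122$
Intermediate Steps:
$N{\left(y,t \right)} = t + y$
$\frac{k{\left(9 \right)}}{-468} + \frac{153}{N{\left(-14,-15 \right)}} = \frac{8 + 9}{-468} + \frac{153}{-15 - 14} = 17 \left(- \frac{1}{468}\right) + \frac{153}{-29} = - \frac{17}{468} + 153 \left(- \frac{1}{29}\right) = - \frac{17}{468} - \frac{153}{29} = - \frac{72097}{13572}$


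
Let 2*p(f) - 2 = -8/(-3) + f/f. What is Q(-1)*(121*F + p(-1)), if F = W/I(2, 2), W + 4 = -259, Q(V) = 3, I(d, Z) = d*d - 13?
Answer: 63697/6 ≈ 10616.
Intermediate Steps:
I(d, Z) = -13 + d² (I(d, Z) = d² - 13 = -13 + d²)
W = -263 (W = -4 - 259 = -263)
p(f) = 17/6 (p(f) = 1 + (-8/(-3) + f/f)/2 = 1 + (-8*(-⅓) + 1)/2 = 1 + (8/3 + 1)/2 = 1 + (½)*(11/3) = 1 + 11/6 = 17/6)
F = 263/9 (F = -263/(-13 + 2²) = -263/(-13 + 4) = -263/(-9) = -263*(-⅑) = 263/9 ≈ 29.222)
Q(-1)*(121*F + p(-1)) = 3*(121*(263/9) + 17/6) = 3*(31823/9 + 17/6) = 3*(63697/18) = 63697/6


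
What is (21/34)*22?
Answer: 231/17 ≈ 13.588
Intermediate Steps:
(21/34)*22 = 231/17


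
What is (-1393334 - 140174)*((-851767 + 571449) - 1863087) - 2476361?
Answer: 3286926238379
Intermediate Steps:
(-1393334 - 140174)*((-851767 + 571449) - 1863087) - 2476361 = -1533508*(-280318 - 1863087) - 2476361 = -1533508*(-2143405) - 2476361 = 3286928714740 - 2476361 = 3286926238379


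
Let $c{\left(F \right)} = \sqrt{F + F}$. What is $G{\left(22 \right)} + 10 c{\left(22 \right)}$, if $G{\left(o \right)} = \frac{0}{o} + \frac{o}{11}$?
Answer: $2 + 20 \sqrt{11} \approx 68.333$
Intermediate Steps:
$G{\left(o \right)} = \frac{o}{11}$ ($G{\left(o \right)} = 0 + o \frac{1}{11} = 0 + \frac{o}{11} = \frac{o}{11}$)
$c{\left(F \right)} = \sqrt{2} \sqrt{F}$ ($c{\left(F \right)} = \sqrt{2 F} = \sqrt{2} \sqrt{F}$)
$G{\left(22 \right)} + 10 c{\left(22 \right)} = \frac{1}{11} \cdot 22 + 10 \sqrt{2} \sqrt{22} = 2 + 10 \cdot 2 \sqrt{11} = 2 + 20 \sqrt{11}$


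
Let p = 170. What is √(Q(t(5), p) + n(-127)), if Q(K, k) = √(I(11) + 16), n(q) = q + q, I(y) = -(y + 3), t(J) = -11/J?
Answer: √(-254 + √2) ≈ 15.893*I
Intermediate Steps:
I(y) = -3 - y (I(y) = -(3 + y) = -3 - y)
n(q) = 2*q
Q(K, k) = √2 (Q(K, k) = √((-3 - 1*11) + 16) = √((-3 - 11) + 16) = √(-14 + 16) = √2)
√(Q(t(5), p) + n(-127)) = √(√2 + 2*(-127)) = √(√2 - 254) = √(-254 + √2)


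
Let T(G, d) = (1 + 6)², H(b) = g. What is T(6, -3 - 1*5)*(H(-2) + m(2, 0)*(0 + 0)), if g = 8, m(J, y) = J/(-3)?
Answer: 392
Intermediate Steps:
m(J, y) = -J/3 (m(J, y) = J*(-⅓) = -J/3)
H(b) = 8
T(G, d) = 49 (T(G, d) = 7² = 49)
T(6, -3 - 1*5)*(H(-2) + m(2, 0)*(0 + 0)) = 49*(8 + (-⅓*2)*(0 + 0)) = 49*(8 - ⅔*0) = 49*(8 + 0) = 49*8 = 392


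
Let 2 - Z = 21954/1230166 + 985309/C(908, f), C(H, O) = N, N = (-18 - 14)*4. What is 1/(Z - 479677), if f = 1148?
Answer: -78730624/37159066656609 ≈ -2.1187e-6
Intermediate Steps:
N = -128 (N = -32*4 = -128)
C(H, O) = -128
Z = 606202871839/78730624 (Z = 2 - (21954/1230166 + 985309/(-128)) = 2 - (21954*(1/1230166) + 985309*(-1/128)) = 2 - (10977/615083 - 985309/128) = 2 - 1*(-606045410591/78730624) = 2 + 606045410591/78730624 = 606202871839/78730624 ≈ 7699.7)
1/(Z - 479677) = 1/(606202871839/78730624 - 479677) = 1/(-37159066656609/78730624) = -78730624/37159066656609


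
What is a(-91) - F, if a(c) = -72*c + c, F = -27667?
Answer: 34128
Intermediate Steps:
a(c) = -71*c
a(-91) - F = -71*(-91) - 1*(-27667) = 6461 + 27667 = 34128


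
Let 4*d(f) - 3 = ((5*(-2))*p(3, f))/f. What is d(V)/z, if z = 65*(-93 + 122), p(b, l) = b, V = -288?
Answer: 149/361920 ≈ 0.00041169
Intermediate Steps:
d(f) = ¾ - 15/(2*f) (d(f) = ¾ + (((5*(-2))*3)/f)/4 = ¾ + ((-10*3)/f)/4 = ¾ + (-30/f)/4 = ¾ - 15/(2*f))
z = 1885 (z = 65*29 = 1885)
d(V)/z = ((¾)*(-10 - 288)/(-288))/1885 = ((¾)*(-1/288)*(-298))*(1/1885) = (149/192)*(1/1885) = 149/361920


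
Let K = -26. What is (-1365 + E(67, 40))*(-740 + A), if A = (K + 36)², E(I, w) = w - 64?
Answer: 888960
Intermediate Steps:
E(I, w) = -64 + w
A = 100 (A = (-26 + 36)² = 10² = 100)
(-1365 + E(67, 40))*(-740 + A) = (-1365 + (-64 + 40))*(-740 + 100) = (-1365 - 24)*(-640) = -1389*(-640) = 888960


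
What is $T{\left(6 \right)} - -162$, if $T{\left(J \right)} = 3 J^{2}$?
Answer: $270$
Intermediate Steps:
$T{\left(6 \right)} - -162 = 3 \cdot 6^{2} - -162 = 3 \cdot 36 + 162 = 108 + 162 = 270$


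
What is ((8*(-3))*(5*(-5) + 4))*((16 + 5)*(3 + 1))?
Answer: 42336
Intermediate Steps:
((8*(-3))*(5*(-5) + 4))*((16 + 5)*(3 + 1)) = (-24*(-25 + 4))*(21*4) = -24*(-21)*84 = 504*84 = 42336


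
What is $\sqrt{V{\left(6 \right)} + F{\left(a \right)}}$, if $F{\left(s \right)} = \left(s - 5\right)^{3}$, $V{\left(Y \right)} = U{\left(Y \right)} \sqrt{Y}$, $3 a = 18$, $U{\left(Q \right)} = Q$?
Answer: $\sqrt{1 + 6 \sqrt{6}} \approx 3.9619$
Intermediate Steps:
$a = 6$ ($a = \frac{1}{3} \cdot 18 = 6$)
$V{\left(Y \right)} = Y^{\frac{3}{2}}$ ($V{\left(Y \right)} = Y \sqrt{Y} = Y^{\frac{3}{2}}$)
$F{\left(s \right)} = \left(-5 + s\right)^{3}$
$\sqrt{V{\left(6 \right)} + F{\left(a \right)}} = \sqrt{6^{\frac{3}{2}} + \left(-5 + 6\right)^{3}} = \sqrt{6 \sqrt{6} + 1^{3}} = \sqrt{6 \sqrt{6} + 1} = \sqrt{1 + 6 \sqrt{6}}$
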